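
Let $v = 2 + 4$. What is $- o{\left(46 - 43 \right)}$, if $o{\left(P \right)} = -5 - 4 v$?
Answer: $29$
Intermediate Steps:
$v = 6$
$o{\left(P \right)} = -29$ ($o{\left(P \right)} = -5 - 24 = -29$)
$- o{\left(46 - 43 \right)} = \left(-1\right) \left(-29\right) = 29$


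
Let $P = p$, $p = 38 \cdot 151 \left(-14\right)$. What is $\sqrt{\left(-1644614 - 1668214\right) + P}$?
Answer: $2 i \sqrt{848290} \approx 1842.1 i$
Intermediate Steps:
$p = -80332$ ($p = 5738 \left(-14\right) = -80332$)
$P = -80332$
$\sqrt{\left(-1644614 - 1668214\right) + P} = \sqrt{\left(-1644614 - 1668214\right) - 80332} = \sqrt{-3312828 - 80332} = \sqrt{-3393160} = 2 i \sqrt{848290}$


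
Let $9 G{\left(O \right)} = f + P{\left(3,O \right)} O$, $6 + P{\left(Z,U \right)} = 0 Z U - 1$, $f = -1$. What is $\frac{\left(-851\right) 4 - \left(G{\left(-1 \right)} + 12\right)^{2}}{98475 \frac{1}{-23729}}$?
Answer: $\frac{152245264}{177255} \approx 858.91$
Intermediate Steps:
$P{\left(Z,U \right)} = -7$ ($P{\left(Z,U \right)} = -6 + \left(0 Z U - 1\right) = -6 - \left(1 + 0 U\right) = -6 + \left(0 - 1\right) = -6 - 1 = -7$)
$G{\left(O \right)} = - \frac{1}{9} - \frac{7 O}{9}$ ($G{\left(O \right)} = \frac{-1 - 7 O}{9} = - \frac{1}{9} - \frac{7 O}{9}$)
$\frac{\left(-851\right) 4 - \left(G{\left(-1 \right)} + 12\right)^{2}}{98475 \frac{1}{-23729}} = \frac{\left(-851\right) 4 - \left(\left(- \frac{1}{9} - - \frac{7}{9}\right) + 12\right)^{2}}{98475 \frac{1}{-23729}} = \frac{-3404 - \left(\left(- \frac{1}{9} + \frac{7}{9}\right) + 12\right)^{2}}{98475 \left(- \frac{1}{23729}\right)} = \frac{-3404 - \left(\frac{2}{3} + 12\right)^{2}}{- \frac{98475}{23729}} = \left(-3404 - \left(\frac{38}{3}\right)^{2}\right) \left(- \frac{23729}{98475}\right) = \left(-3404 - \frac{1444}{9}\right) \left(- \frac{23729}{98475}\right) = \left(- \frac{32080}{9}\right) \left(- \frac{23729}{98475}\right) = \frac{152245264}{177255}$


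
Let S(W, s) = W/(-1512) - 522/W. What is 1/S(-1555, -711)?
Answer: 2351160/3207289 ≈ 0.73307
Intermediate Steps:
S(W, s) = -522/W - W/1512 (S(W, s) = W*(-1/1512) - 522/W = -W/1512 - 522/W = -522/W - W/1512)
1/S(-1555, -711) = 1/(-522/(-1555) - 1/1512*(-1555)) = 1/(-522*(-1/1555) + 1555/1512) = 1/(522/1555 + 1555/1512) = 1/(3207289/2351160) = 2351160/3207289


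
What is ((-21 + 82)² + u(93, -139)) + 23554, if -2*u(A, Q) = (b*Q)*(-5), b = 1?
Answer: 53855/2 ≈ 26928.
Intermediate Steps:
u(A, Q) = 5*Q/2 (u(A, Q) = -1*Q*(-5)/2 = -Q*(-5)/2 = -(-5)*Q/2 = 5*Q/2)
((-21 + 82)² + u(93, -139)) + 23554 = ((-21 + 82)² + (5/2)*(-139)) + 23554 = (61² - 695/2) + 23554 = (3721 - 695/2) + 23554 = 6747/2 + 23554 = 53855/2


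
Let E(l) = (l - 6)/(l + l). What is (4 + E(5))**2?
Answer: 1521/100 ≈ 15.210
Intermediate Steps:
E(l) = (-6 + l)/(2*l) (E(l) = (-6 + l)/((2*l)) = (-6 + l)*(1/(2*l)) = (-6 + l)/(2*l))
(4 + E(5))**2 = (4 + (1/2)*(-6 + 5)/5)**2 = (4 + (1/2)*(1/5)*(-1))**2 = (4 - 1/10)**2 = (39/10)**2 = 1521/100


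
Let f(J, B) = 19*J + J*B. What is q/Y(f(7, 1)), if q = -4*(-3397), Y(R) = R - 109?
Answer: 13588/31 ≈ 438.32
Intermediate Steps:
f(J, B) = 19*J + B*J
Y(R) = -109 + R
q = 13588
q/Y(f(7, 1)) = 13588/(-109 + 7*(19 + 1)) = 13588/(-109 + 7*20) = 13588/(-109 + 140) = 13588/31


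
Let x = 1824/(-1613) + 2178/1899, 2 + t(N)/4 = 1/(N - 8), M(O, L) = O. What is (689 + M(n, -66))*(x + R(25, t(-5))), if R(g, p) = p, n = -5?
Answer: -25093072152/4424459 ≈ -5671.4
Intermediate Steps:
t(N) = -8 + 4/(-8 + N) (t(N) = -8 + 4/(N - 8) = -8 + 4/(-8 + N))
x = 5482/340343 (x = 1824*(-1/1613) + 2178*(1/1899) = -1824/1613 + 242/211 = 5482/340343 ≈ 0.016107)
(689 + M(n, -66))*(x + R(25, t(-5))) = (689 - 5)*(5482/340343 + 4*(17 - 2*(-5))/(-8 - 5)) = 684*(5482/340343 + 4*(17 + 10)/(-13)) = 684*(5482/340343 + 4*(-1/13)*27) = 684*(5482/340343 - 108/13) = 684*(-36685778/4424459) = -25093072152/4424459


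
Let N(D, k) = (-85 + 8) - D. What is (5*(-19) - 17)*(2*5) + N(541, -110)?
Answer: -1738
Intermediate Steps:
N(D, k) = -77 - D
(5*(-19) - 17)*(2*5) + N(541, -110) = (5*(-19) - 17)*(2*5) + (-77 - 1*541) = (-95 - 17)*10 + (-77 - 541) = -112*10 - 618 = -1120 - 618 = -1738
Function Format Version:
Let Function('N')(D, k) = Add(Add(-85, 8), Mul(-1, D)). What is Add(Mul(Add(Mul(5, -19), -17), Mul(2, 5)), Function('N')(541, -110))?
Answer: -1738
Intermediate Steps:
Function('N')(D, k) = Add(-77, Mul(-1, D))
Add(Mul(Add(Mul(5, -19), -17), Mul(2, 5)), Function('N')(541, -110)) = Add(Mul(Add(Mul(5, -19), -17), Mul(2, 5)), Add(-77, Mul(-1, 541))) = Add(Mul(Add(-95, -17), 10), Add(-77, -541)) = Add(Mul(-112, 10), -618) = Add(-1120, -618) = -1738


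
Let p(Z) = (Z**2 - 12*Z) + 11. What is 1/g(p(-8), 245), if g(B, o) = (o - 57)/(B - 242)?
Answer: -71/188 ≈ -0.37766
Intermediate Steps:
p(Z) = 11 + Z**2 - 12*Z
g(B, o) = (-57 + o)/(-242 + B)
1/g(p(-8), 245) = 1/((-57 + 245)/(-242 + (11 + (-8)**2 - 12*(-8)))) = 1/(188/(-242 + (11 + 64 + 96))) = 1/(188/(-242 + 171)) = 1/(188/(-71)) = 1/(-1/71*188) = 1/(-188/71) = -71/188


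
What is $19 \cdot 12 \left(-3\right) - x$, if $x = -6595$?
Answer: $5911$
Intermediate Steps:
$19 \cdot 12 \left(-3\right) - x = 19 \cdot 12 \left(-3\right) - -6595 = 228 \left(-3\right) + 6595 = -684 + 6595 = 5911$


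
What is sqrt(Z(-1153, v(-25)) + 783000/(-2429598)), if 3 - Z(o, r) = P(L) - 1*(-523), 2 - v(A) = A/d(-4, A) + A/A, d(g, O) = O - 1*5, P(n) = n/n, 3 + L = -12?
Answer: 11*I*sqrt(706459474589)/404933 ≈ 22.832*I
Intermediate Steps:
L = -15 (L = -3 - 12 = -15)
P(n) = 1
d(g, O) = -5 + O (d(g, O) = O - 5 = -5 + O)
v(A) = 1 - A/(-5 + A) (v(A) = 2 - (A/(-5 + A) + A/A) = 2 - (A/(-5 + A) + 1) = 2 - (1 + A/(-5 + A)) = 2 + (-1 - A/(-5 + A)) = 1 - A/(-5 + A))
Z(o, r) = -521 (Z(o, r) = 3 - (1 - 1*(-523)) = 3 - (1 + 523) = 3 - 1*524 = 3 - 524 = -521)
sqrt(Z(-1153, v(-25)) + 783000/(-2429598)) = sqrt(-521 + 783000/(-2429598)) = sqrt(-521 + 783000*(-1/2429598)) = sqrt(-521 - 130500/404933) = sqrt(-211100593/404933) = 11*I*sqrt(706459474589)/404933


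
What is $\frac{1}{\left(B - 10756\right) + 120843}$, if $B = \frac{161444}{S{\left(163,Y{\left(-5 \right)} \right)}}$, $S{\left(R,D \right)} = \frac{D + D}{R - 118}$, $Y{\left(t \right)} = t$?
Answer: $- \frac{1}{616411} \approx -1.6223 \cdot 10^{-6}$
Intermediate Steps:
$S{\left(R,D \right)} = \frac{2 D}{-118 + R}$
$B = -726498$ ($B = \frac{161444}{2 \left(-5\right) \frac{1}{-118 + 163}} = \frac{161444}{2 \left(-5\right) \frac{1}{45}} = \frac{161444}{- \frac{2}{9}} = 161444 \left(- \frac{9}{2}\right) = -726498$)
$\frac{1}{\left(B - 10756\right) + 120843} = \frac{1}{\left(-726498 - 10756\right) + 120843} = \frac{1}{-737254 + 120843} = \frac{1}{-616411} = - \frac{1}{616411}$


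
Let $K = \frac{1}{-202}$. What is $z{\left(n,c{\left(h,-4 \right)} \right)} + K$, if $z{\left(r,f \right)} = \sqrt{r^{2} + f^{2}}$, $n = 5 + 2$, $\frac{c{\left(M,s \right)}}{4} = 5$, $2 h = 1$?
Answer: $- \frac{1}{202} + \sqrt{449} \approx 21.185$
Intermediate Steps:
$h = \frac{1}{2}$ ($h = \frac{1}{2} \cdot 1 = \frac{1}{2} \approx 0.5$)
$c{\left(M,s \right)} = 20$ ($c{\left(M,s \right)} = 4 \cdot 5 = 20$)
$n = 7$
$z{\left(r,f \right)} = \sqrt{f^{2} + r^{2}}$
$K = - \frac{1}{202} \approx -0.0049505$
$z{\left(n,c{\left(h,-4 \right)} \right)} + K = \sqrt{20^{2} + 7^{2}} - \frac{1}{202} = \sqrt{400 + 49} - \frac{1}{202} = \sqrt{449} - \frac{1}{202} = - \frac{1}{202} + \sqrt{449}$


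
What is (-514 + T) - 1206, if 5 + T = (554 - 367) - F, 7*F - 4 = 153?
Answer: -10923/7 ≈ -1560.4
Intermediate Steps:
F = 157/7 (F = 4/7 + (⅐)*153 = 4/7 + 153/7 = 157/7 ≈ 22.429)
T = 1117/7 (T = -5 + ((554 - 367) - 1*157/7) = -5 + (187 - 157/7) = -5 + 1152/7 = 1117/7 ≈ 159.57)
(-514 + T) - 1206 = (-514 + 1117/7) - 1206 = -2481/7 - 1206 = -10923/7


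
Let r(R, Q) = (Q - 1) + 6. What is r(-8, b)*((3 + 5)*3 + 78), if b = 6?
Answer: 1122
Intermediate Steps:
r(R, Q) = 5 + Q (r(R, Q) = (-1 + Q) + 6 = 5 + Q)
r(-8, b)*((3 + 5)*3 + 78) = (5 + 6)*((3 + 5)*3 + 78) = 11*(8*3 + 78) = 11*(24 + 78) = 11*102 = 1122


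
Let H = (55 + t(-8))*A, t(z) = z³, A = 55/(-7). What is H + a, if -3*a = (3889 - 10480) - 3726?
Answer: 49208/7 ≈ 7029.7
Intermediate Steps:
A = -55/7 (A = 55*(-⅐) = -55/7 ≈ -7.8571)
H = 25135/7 (H = (55 + (-8)³)*(-55/7) = (55 - 512)*(-55/7) = -457*(-55/7) = 25135/7 ≈ 3590.7)
a = 3439 (a = -((3889 - 10480) - 3726)/3 = -(-6591 - 3726)/3 = -⅓*(-10317) = 3439)
H + a = 25135/7 + 3439 = 49208/7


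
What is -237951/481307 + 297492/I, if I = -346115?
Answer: -225543392409/166587572305 ≈ -1.3539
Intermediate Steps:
-237951/481307 + 297492/I = -237951/481307 + 297492/(-346115) = -237951*1/481307 + 297492*(-1/346115) = -237951/481307 - 297492/346115 = -225543392409/166587572305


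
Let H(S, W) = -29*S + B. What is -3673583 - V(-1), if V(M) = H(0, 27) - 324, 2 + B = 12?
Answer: -3673269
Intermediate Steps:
B = 10 (B = -2 + 12 = 10)
H(S, W) = 10 - 29*S (H(S, W) = -29*S + 10 = 10 - 29*S)
V(M) = -314 (V(M) = (10 - 29*0) - 324 = (10 + 0) - 324 = 10 - 324 = -314)
-3673583 - V(-1) = -3673583 - 1*(-314) = -3673583 + 314 = -3673269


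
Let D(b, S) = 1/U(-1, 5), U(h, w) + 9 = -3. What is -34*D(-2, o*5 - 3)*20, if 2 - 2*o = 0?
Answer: 170/3 ≈ 56.667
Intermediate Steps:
o = 1 (o = 1 - 1/2*0 = 1 + 0 = 1)
U(h, w) = -12 (U(h, w) = -9 - 3 = -12)
D(b, S) = -1/12 (D(b, S) = 1/(-12) = -1/12)
-34*D(-2, o*5 - 3)*20 = -34*(-1/12)*20 = (17/6)*20 = 170/3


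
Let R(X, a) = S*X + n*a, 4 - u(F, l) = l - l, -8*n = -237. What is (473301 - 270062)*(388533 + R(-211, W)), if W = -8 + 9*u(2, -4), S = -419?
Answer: 194203603777/2 ≈ 9.7102e+10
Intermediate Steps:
n = 237/8 (n = -1/8*(-237) = 237/8 ≈ 29.625)
u(F, l) = 4 (u(F, l) = 4 - (l - l) = 4 - 1*0 = 4 + 0 = 4)
W = 28 (W = -8 + 9*4 = -8 + 36 = 28)
R(X, a) = -419*X + 237*a/8
(473301 - 270062)*(388533 + R(-211, W)) = (473301 - 270062)*(388533 + (-419*(-211) + (237/8)*28)) = 203239*(388533 + (88409 + 1659/2)) = 203239*(388533 + 178477/2) = 203239*(955543/2) = 194203603777/2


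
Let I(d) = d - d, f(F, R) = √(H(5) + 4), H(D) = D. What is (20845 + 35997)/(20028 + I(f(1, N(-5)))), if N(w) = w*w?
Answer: 28421/10014 ≈ 2.8381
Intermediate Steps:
N(w) = w²
f(F, R) = 3 (f(F, R) = √(5 + 4) = √9 = 3)
I(d) = 0
(20845 + 35997)/(20028 + I(f(1, N(-5)))) = (20845 + 35997)/(20028 + 0) = 56842/20028 = 56842*(1/20028) = 28421/10014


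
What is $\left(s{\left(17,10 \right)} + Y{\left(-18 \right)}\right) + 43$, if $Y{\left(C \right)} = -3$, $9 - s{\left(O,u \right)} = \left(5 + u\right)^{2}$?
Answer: $-176$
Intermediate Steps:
$s{\left(O,u \right)} = 9 - \left(5 + u\right)^{2}$
$\left(s{\left(17,10 \right)} + Y{\left(-18 \right)}\right) + 43 = \left(\left(9 - \left(5 + 10\right)^{2}\right) - 3\right) + 43 = \left(\left(9 - 15^{2}\right) - 3\right) + 43 = \left(\left(9 - 225\right) - 3\right) + 43 = \left(-216 - 3\right) + 43 = -219 + 43 = -176$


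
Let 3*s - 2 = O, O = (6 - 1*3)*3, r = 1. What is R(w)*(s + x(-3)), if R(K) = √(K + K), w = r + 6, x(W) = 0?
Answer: 11*√14/3 ≈ 13.719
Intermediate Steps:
O = 9 (O = (6 - 3)*3 = 3*3 = 9)
s = 11/3 (s = ⅔ + (⅓)*9 = ⅔ + 3 = 11/3 ≈ 3.6667)
w = 7 (w = 1 + 6 = 7)
R(K) = √2*√K (R(K) = √(2*K) = √2*√K)
R(w)*(s + x(-3)) = (√2*√7)*(11/3 + 0) = √14*(11/3) = 11*√14/3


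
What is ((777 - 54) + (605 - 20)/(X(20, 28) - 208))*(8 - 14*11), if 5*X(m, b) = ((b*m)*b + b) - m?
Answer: -773320317/7324 ≈ -1.0559e+5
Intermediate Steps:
X(m, b) = -m/5 + b/5 + m*b**2/5 (X(m, b) = (((b*m)*b + b) - m)/5 = ((m*b**2 + b) - m)/5 = ((b + m*b**2) - m)/5 = (b - m + m*b**2)/5 = -m/5 + b/5 + m*b**2/5)
((777 - 54) + (605 - 20)/(X(20, 28) - 208))*(8 - 14*11) = ((777 - 54) + (605 - 20)/((-1/5*20 + (1/5)*28 + (1/5)*20*28**2) - 208))*(8 - 14*11) = (723 + 585/((-4 + 28/5 + (1/5)*20*784) - 208))*(8 - 154) = (723 + 585/((-4 + 28/5 + 3136) - 208))*(-146) = (723 + 585/(15688/5 - 208))*(-146) = (723 + 585/(14648/5))*(-146) = (723 + 585*(5/14648))*(-146) = (723 + 2925/14648)*(-146) = (10593429/14648)*(-146) = -773320317/7324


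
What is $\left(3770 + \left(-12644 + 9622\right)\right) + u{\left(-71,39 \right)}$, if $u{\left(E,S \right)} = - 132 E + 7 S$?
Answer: $10393$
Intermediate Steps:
$\left(3770 + \left(-12644 + 9622\right)\right) + u{\left(-71,39 \right)} = \left(3770 + \left(-12644 + 9622\right)\right) + \left(\left(-132\right) \left(-71\right) + 7 \cdot 39\right) = \left(3770 - 3022\right) + \left(9372 + 273\right) = 748 + 9645 = 10393$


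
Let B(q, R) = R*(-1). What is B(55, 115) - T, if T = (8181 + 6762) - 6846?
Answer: -8212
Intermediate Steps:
B(q, R) = -R
T = 8097 (T = 14943 - 6846 = 8097)
B(55, 115) - T = -1*115 - 1*8097 = -115 - 8097 = -8212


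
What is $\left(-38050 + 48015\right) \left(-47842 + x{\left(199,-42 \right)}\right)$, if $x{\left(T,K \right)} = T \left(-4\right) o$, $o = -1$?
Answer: $-468813390$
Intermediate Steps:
$x{\left(T,K \right)} = 4 T$ ($x{\left(T,K \right)} = T \left(-4\right) \left(-1\right) = - 4 T \left(-1\right) = 4 T$)
$\left(-38050 + 48015\right) \left(-47842 + x{\left(199,-42 \right)}\right) = \left(-38050 + 48015\right) \left(-47842 + 4 \cdot 199\right) = 9965 \left(-47842 + 796\right) = 9965 \left(-47046\right) = -468813390$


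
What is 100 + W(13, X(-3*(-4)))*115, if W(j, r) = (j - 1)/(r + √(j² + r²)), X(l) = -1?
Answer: 18280/169 + 1380*√170/169 ≈ 214.63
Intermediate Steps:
W(j, r) = (-1 + j)/(r + √(j² + r²))
100 + W(13, X(-3*(-4)))*115 = 100 + ((-1 + 13)/(-1 + √(13² + (-1)²)))*115 = 100 + (12/(-1 + √(169 + 1)))*115 = 100 + (12/(-1 + √170))*115 = 100 + 1380/(-1 + √170)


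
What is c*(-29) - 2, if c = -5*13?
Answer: 1883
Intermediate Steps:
c = -65
c*(-29) - 2 = -65*(-29) - 2 = 1885 - 2 = 1883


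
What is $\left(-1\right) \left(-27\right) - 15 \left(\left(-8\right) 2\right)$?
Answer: $267$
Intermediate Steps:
$\left(-1\right) \left(-27\right) - 15 \left(\left(-8\right) 2\right) = 27 - -240 = 27 + 240 = 267$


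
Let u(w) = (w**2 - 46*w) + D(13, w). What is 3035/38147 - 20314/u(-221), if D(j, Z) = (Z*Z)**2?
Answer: 3619612262961/45499877890168 ≈ 0.079552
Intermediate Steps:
D(j, Z) = Z**4 (D(j, Z) = (Z**2)**2 = Z**4)
u(w) = w**2 + w**4 - 46*w (u(w) = (w**2 - 46*w) + w**4 = w**2 + w**4 - 46*w)
3035/38147 - 20314/u(-221) = 3035/38147 - 20314*(-1/(221*(-46 - 221 + (-221)**3))) = 3035*(1/38147) - 20314*(-1/(221*(-46 - 221 - 10793861))) = 3035/38147 - 20314/((-221*(-10794128))) = 3035/38147 - 20314/2385502288 = 3035/38147 - 20314*1/2385502288 = 3035/38147 - 10157/1192751144 = 3619612262961/45499877890168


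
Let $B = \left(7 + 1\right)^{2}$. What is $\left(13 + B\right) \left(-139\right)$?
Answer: $-10703$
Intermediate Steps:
$B = 64$ ($B = 8^{2} = 64$)
$\left(13 + B\right) \left(-139\right) = \left(13 + 64\right) \left(-139\right) = 77 \left(-139\right) = -10703$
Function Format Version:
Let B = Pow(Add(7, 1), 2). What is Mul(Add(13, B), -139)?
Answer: -10703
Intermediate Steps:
B = 64 (B = Pow(8, 2) = 64)
Mul(Add(13, B), -139) = Mul(Add(13, 64), -139) = Mul(77, -139) = -10703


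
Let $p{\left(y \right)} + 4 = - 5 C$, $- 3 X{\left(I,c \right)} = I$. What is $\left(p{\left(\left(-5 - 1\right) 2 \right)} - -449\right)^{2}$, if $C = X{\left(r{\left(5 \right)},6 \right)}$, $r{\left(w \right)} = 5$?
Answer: $\frac{1849600}{9} \approx 2.0551 \cdot 10^{5}$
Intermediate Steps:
$X{\left(I,c \right)} = - \frac{I}{3}$
$C = - \frac{5}{3}$ ($C = \left(- \frac{1}{3}\right) 5 = - \frac{5}{3} \approx -1.6667$)
$p{\left(y \right)} = \frac{13}{3}$ ($p{\left(y \right)} = -4 - - \frac{25}{3} = -4 + \frac{25}{3} = \frac{13}{3}$)
$\left(p{\left(\left(-5 - 1\right) 2 \right)} - -449\right)^{2} = \left(\frac{13}{3} - -449\right)^{2} = \left(\frac{13}{3} + 449\right)^{2} = \left(\frac{1360}{3}\right)^{2} = \frac{1849600}{9}$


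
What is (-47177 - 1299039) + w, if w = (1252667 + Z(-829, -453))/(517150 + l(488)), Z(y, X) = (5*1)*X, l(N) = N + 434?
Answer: -348717782575/259036 ≈ -1.3462e+6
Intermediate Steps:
l(N) = 434 + N
Z(y, X) = 5*X
w = 625201/259036 (w = (1252667 + 5*(-453))/(517150 + (434 + 488)) = (1252667 - 2265)/(517150 + 922) = 1250402/518072 = 1250402*(1/518072) = 625201/259036 ≈ 2.4136)
(-47177 - 1299039) + w = (-47177 - 1299039) + 625201/259036 = -1346216 + 625201/259036 = -348717782575/259036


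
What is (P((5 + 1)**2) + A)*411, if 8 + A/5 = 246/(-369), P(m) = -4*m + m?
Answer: -62198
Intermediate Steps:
P(m) = -3*m
A = -130/3 (A = -40 + 5*(246/(-369)) = -40 + 5*(246*(-1/369)) = -40 + 5*(-2/3) = -40 - 10/3 = -130/3 ≈ -43.333)
(P((5 + 1)**2) + A)*411 = (-3*(5 + 1)**2 - 130/3)*411 = (-3*6**2 - 130/3)*411 = (-3*36 - 130/3)*411 = (-108 - 130/3)*411 = -454/3*411 = -62198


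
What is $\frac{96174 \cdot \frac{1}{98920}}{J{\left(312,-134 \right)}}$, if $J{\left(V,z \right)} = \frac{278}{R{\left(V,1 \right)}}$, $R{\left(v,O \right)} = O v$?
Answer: $\frac{1875393}{1718735} \approx 1.0911$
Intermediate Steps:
$J{\left(V,z \right)} = \frac{278}{V}$ ($J{\left(V,z \right)} = \frac{278}{1 V} = \frac{278}{V}$)
$\frac{96174 \cdot \frac{1}{98920}}{J{\left(312,-134 \right)}} = \frac{96174 \cdot \frac{1}{98920}}{278 \cdot \frac{1}{312}} = \frac{48087}{49460 \cdot \frac{139}{156}} = \frac{48087}{49460} \cdot \frac{156}{139} = \frac{1875393}{1718735}$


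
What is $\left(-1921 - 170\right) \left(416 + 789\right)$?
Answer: $-2519655$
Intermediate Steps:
$\left(-1921 - 170\right) \left(416 + 789\right) = \left(-2091\right) 1205 = -2519655$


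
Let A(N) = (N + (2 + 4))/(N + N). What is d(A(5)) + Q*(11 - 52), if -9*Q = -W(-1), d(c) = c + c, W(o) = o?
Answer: 304/45 ≈ 6.7556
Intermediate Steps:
A(N) = (6 + N)/(2*N) (A(N) = (N + 6)/((2*N)) = (6 + N)*(1/(2*N)) = (6 + N)/(2*N))
d(c) = 2*c
Q = -1/9 (Q = -(-1)*(-1)/9 = -1/9*1 = -1/9 ≈ -0.11111)
d(A(5)) + Q*(11 - 52) = 2*((1/2)*(6 + 5)/5) - (11 - 52)/9 = 2*((1/2)*(1/5)*11) - 1/9*(-41) = 2*(11/10) + 41/9 = 11/5 + 41/9 = 304/45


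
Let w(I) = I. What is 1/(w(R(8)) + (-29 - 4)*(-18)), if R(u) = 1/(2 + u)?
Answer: 10/5941 ≈ 0.0016832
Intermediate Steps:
1/(w(R(8)) + (-29 - 4)*(-18)) = 1/(1/(2 + 8) + (-29 - 4)*(-18)) = 1/(1/10 - 33*(-18)) = 1/(⅒ + 594) = 1/(5941/10) = 10/5941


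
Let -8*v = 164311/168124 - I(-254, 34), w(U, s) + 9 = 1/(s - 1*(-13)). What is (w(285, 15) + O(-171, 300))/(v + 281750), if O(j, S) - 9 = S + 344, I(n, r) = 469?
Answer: 6063560184/2653211272915 ≈ 0.0022854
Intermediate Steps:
O(j, S) = 353 + S (O(j, S) = 9 + (S + 344) = 9 + (344 + S) = 353 + S)
w(U, s) = -9 + 1/(13 + s) (w(U, s) = -9 + 1/(s - 1*(-13)) = -9 + 1/(s + 13) = -9 + 1/(13 + s))
v = 78685845/1344992 (v = -(164311/168124 - 1*469)/8 = -(164311*(1/168124) - 469)/8 = -(164311/168124 - 469)/8 = -1/8*(-78685845/168124) = 78685845/1344992 ≈ 58.503)
(w(285, 15) + O(-171, 300))/(v + 281750) = ((-116 - 9*15)/(13 + 15) + (353 + 300))/(78685845/1344992 + 281750) = ((-116 - 135)/28 + 653)/(379030181845/1344992) = ((1/28)*(-251) + 653)*(1344992/379030181845) = (-251/28 + 653)*(1344992/379030181845) = (18033/28)*(1344992/379030181845) = 6063560184/2653211272915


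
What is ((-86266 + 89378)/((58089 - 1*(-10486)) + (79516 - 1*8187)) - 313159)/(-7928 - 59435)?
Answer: 5476524203/1178044144 ≈ 4.6488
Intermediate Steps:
((-86266 + 89378)/((58089 - 1*(-10486)) + (79516 - 1*8187)) - 313159)/(-7928 - 59435) = (3112/((58089 + 10486) + (79516 - 8187)) - 313159)/(-67363) = (3112/(68575 + 71329) - 313159)*(-1/67363) = (3112/139904 - 313159)*(-1/67363) = (3112*(1/139904) - 313159)*(-1/67363) = (389/17488 - 313159)*(-1/67363) = -5476524203/17488*(-1/67363) = 5476524203/1178044144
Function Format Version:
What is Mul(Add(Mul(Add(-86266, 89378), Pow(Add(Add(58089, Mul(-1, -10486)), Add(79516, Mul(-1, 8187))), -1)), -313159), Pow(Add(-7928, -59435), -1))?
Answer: Rational(5476524203, 1178044144) ≈ 4.6488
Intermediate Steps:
Mul(Add(Mul(Add(-86266, 89378), Pow(Add(Add(58089, Mul(-1, -10486)), Add(79516, Mul(-1, 8187))), -1)), -313159), Pow(Add(-7928, -59435), -1)) = Mul(Add(Mul(3112, Pow(Add(Add(58089, 10486), Add(79516, -8187)), -1)), -313159), Pow(-67363, -1)) = Mul(Add(Mul(3112, Pow(Add(68575, 71329), -1)), -313159), Rational(-1, 67363)) = Mul(Add(Mul(3112, Pow(139904, -1)), -313159), Rational(-1, 67363)) = Mul(Add(Mul(3112, Rational(1, 139904)), -313159), Rational(-1, 67363)) = Mul(Add(Rational(389, 17488), -313159), Rational(-1, 67363)) = Mul(Rational(-5476524203, 17488), Rational(-1, 67363)) = Rational(5476524203, 1178044144)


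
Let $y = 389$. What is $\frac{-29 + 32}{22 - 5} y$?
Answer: $\frac{1167}{17} \approx 68.647$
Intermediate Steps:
$\frac{-29 + 32}{22 - 5} y = \frac{-29 + 32}{22 - 5} \cdot 389 = \frac{3}{17} \cdot 389 = \frac{1167}{17}$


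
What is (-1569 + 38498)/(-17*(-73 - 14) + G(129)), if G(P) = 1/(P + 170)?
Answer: 11041771/442222 ≈ 24.969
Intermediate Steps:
G(P) = 1/(170 + P)
(-1569 + 38498)/(-17*(-73 - 14) + G(129)) = (-1569 + 38498)/(-17*(-73 - 14) + 1/(170 + 129)) = 36929/(-17*(-87) + 1/299) = 36929/(1479 + 1/299) = 36929/(442222/299) = 36929*(299/442222) = 11041771/442222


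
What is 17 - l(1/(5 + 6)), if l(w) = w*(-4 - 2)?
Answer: 193/11 ≈ 17.545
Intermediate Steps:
l(w) = -6*w (l(w) = w*(-6) = -6*w)
17 - l(1/(5 + 6)) = 17 - (-6)/(5 + 6) = 17 - (-6)/11 = 17 - 1*(-6/11) = 17 + 6/11 = 193/11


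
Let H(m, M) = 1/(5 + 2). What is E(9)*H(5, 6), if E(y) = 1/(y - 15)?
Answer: -1/42 ≈ -0.023810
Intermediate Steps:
H(m, M) = ⅐ (H(m, M) = 1/7 = ⅐)
E(y) = 1/(-15 + y)
E(9)*H(5, 6) = (⅐)/(-15 + 9) = (⅐)/(-6) = -⅙*⅐ = -1/42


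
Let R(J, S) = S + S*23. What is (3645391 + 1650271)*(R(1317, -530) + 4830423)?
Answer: 25512926704386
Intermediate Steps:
R(J, S) = 24*S (R(J, S) = S + 23*S = 24*S)
(3645391 + 1650271)*(R(1317, -530) + 4830423) = (3645391 + 1650271)*(24*(-530) + 4830423) = 5295662*(-12720 + 4830423) = 5295662*4817703 = 25512926704386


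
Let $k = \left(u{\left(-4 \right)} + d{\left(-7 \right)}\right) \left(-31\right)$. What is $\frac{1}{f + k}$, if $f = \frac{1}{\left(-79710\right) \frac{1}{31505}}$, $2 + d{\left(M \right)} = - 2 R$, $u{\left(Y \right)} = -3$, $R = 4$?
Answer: $\frac{15942}{6418325} \approx 0.0024838$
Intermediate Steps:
$d{\left(M \right)} = -10$ ($d{\left(M \right)} = -2 - 8 = -10$)
$k = 403$ ($k = \left(-3 - 10\right) \left(-31\right) = \left(-13\right) \left(-31\right) = 403$)
$f = - \frac{6301}{15942}$ ($f = \frac{1}{\left(-79710\right) \frac{1}{31505}} = \frac{1}{- \frac{15942}{6301}} = - \frac{6301}{15942} \approx -0.39525$)
$\frac{1}{f + k} = \frac{1}{- \frac{6301}{15942} + 403} = \frac{1}{\frac{6418325}{15942}} = \frac{15942}{6418325}$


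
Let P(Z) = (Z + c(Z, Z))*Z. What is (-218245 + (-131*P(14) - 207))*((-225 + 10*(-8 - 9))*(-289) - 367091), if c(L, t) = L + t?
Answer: 74737529280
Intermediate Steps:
P(Z) = 3*Z² (P(Z) = (Z + (Z + Z))*Z = (Z + 2*Z)*Z = (3*Z)*Z = 3*Z²)
(-218245 + (-131*P(14) - 207))*((-225 + 10*(-8 - 9))*(-289) - 367091) = (-218245 + (-393*14² - 207))*((-225 + 10*(-8 - 9))*(-289) - 367091) = (-218245 + (-393*196 - 207))*((-225 + 10*(-17))*(-289) - 367091) = (-218245 + (-131*588 - 207))*((-225 - 170)*(-289) - 367091) = (-218245 + (-77028 - 207))*(-395*(-289) - 367091) = (-218245 - 77235)*(114155 - 367091) = -295480*(-252936) = 74737529280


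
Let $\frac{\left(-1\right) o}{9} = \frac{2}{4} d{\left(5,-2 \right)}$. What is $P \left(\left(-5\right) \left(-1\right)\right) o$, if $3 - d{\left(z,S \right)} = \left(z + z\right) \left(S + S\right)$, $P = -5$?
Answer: $\frac{9675}{2} \approx 4837.5$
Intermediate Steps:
$d{\left(z,S \right)} = 3 - 4 S z$ ($d{\left(z,S \right)} = 3 - \left(z + z\right) \left(S + S\right) = 3 - 2 z 2 S = 3 - 4 S z$)
$o = - \frac{387}{2}$ ($o = - 9 \cdot \frac{2}{4} \left(3 - \left(-8\right) 5\right) = - 9 \cdot 2 \cdot \frac{1}{4} \left(3 + 40\right) = - 9 \cdot \frac{1}{2} \cdot 43 = \left(-9\right) \frac{43}{2} = - \frac{387}{2} \approx -193.5$)
$P \left(\left(-5\right) \left(-1\right)\right) o = - 5 \left(\left(-5\right) \left(-1\right)\right) \left(- \frac{387}{2}\right) = \left(-5\right) 5 \left(- \frac{387}{2}\right) = \left(-25\right) \left(- \frac{387}{2}\right) = \frac{9675}{2}$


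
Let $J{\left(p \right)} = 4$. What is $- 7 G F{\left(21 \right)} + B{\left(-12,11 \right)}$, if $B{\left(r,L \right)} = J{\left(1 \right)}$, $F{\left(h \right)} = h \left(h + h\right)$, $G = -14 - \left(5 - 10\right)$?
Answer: $55570$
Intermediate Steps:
$G = -9$ ($G = -14 - \left(5 - 10\right) = -14 - -5 = -14 + 5 = -9$)
$F{\left(h \right)} = 2 h^{2}$ ($F{\left(h \right)} = h 2 h = 2 h^{2}$)
$B{\left(r,L \right)} = 4$
$- 7 G F{\left(21 \right)} + B{\left(-12,11 \right)} = \left(-7\right) \left(-9\right) 2 \cdot 21^{2} + 4 = 63 \cdot 2 \cdot 441 + 4 = 63 \cdot 882 + 4 = 55566 + 4 = 55570$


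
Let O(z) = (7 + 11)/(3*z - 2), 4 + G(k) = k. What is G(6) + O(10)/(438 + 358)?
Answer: 22297/11144 ≈ 2.0008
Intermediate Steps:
G(k) = -4 + k
O(z) = 18/(-2 + 3*z)
G(6) + O(10)/(438 + 358) = (-4 + 6) + (18/(-2 + 3*10))/(438 + 358) = 2 + (18/(-2 + 30))/796 = 2 + (18/28)*(1/796) = 2 + (18*(1/28))*(1/796) = 2 + (9/14)*(1/796) = 2 + 9/11144 = 22297/11144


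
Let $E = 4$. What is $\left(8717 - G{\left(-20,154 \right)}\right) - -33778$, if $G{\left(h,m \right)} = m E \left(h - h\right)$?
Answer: $42495$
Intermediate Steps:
$G{\left(h,m \right)} = 0$ ($G{\left(h,m \right)} = m 4 \left(h - h\right) = 4 m 0 = 0$)
$\left(8717 - G{\left(-20,154 \right)}\right) - -33778 = \left(8717 - 0\right) - -33778 = \left(8717 + 0\right) + 33778 = 8717 + 33778 = 42495$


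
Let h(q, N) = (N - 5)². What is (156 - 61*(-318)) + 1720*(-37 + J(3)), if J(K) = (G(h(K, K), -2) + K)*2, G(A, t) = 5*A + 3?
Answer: 45354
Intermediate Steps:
h(q, N) = (-5 + N)²
G(A, t) = 3 + 5*A
J(K) = 6 + 2*K + 10*(-5 + K)² (J(K) = ((3 + 5*(-5 + K)²) + K)*2 = (3 + K + 5*(-5 + K)²)*2 = 6 + 2*K + 10*(-5 + K)²)
(156 - 61*(-318)) + 1720*(-37 + J(3)) = (156 - 61*(-318)) + 1720*(-37 + (256 - 98*3 + 10*3²)) = (156 + 19398) + 1720*(-37 + (256 - 294 + 10*9)) = 19554 + 1720*(-37 + (256 - 294 + 90)) = 19554 + 1720*(-37 + 52) = 19554 + 1720*15 = 19554 + 25800 = 45354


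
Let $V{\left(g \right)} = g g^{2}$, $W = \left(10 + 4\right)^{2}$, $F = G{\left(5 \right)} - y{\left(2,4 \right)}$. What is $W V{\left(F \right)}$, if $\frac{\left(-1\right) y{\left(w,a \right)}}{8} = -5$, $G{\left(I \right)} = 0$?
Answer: $-12544000$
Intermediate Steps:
$y{\left(w,a \right)} = 40$ ($y{\left(w,a \right)} = \left(-8\right) \left(-5\right) = 40$)
$F = -40$ ($F = 0 - 40 = -40$)
$W = 196$ ($W = 14^{2} = 196$)
$V{\left(g \right)} = g^{3}$
$W V{\left(F \right)} = 196 \left(-40\right)^{3} = 196 \left(-64000\right) = -12544000$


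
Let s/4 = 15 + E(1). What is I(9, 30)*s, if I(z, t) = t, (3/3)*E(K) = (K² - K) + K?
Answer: 1920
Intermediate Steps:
E(K) = K² (E(K) = (K² - K) + K = K²)
s = 64 (s = 4*(15 + 1²) = 4*(15 + 1) = 4*16 = 64)
I(9, 30)*s = 30*64 = 1920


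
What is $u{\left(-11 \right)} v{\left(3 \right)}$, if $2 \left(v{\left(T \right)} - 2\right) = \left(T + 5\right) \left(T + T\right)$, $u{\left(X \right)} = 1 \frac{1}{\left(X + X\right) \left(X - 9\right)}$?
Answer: $\frac{13}{220} \approx 0.059091$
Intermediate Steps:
$u{\left(X \right)} = \frac{1}{2 X \left(-9 + X\right)}$ ($u{\left(X \right)} = 1 \frac{1}{2 X \left(-9 + X\right)} = \frac{1}{2 X \left(-9 + X\right)}$)
$v{\left(T \right)} = 2 + T \left(5 + T\right)$ ($v{\left(T \right)} = 2 + \frac{\left(T + 5\right) \left(T + T\right)}{2} = 2 + \frac{\left(5 + T\right) 2 T}{2} = 2 + \frac{2 T \left(5 + T\right)}{2} = 2 + T \left(5 + T\right)$)
$u{\left(-11 \right)} v{\left(3 \right)} = \frac{1}{2 \left(-11\right) \left(-9 - 11\right)} \left(2 + 3^{2} + 5 \cdot 3\right) = \frac{1}{2} \left(- \frac{1}{11}\right) \frac{1}{-20} \left(2 + 9 + 15\right) = \frac{1}{2} \left(- \frac{1}{11}\right) \left(- \frac{1}{20}\right) 26 = \frac{1}{440} \cdot 26 = \frac{13}{220}$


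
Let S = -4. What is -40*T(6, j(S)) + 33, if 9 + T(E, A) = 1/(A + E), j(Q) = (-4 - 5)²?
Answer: 34151/87 ≈ 392.54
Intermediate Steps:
j(Q) = 81 (j(Q) = (-9)² = 81)
T(E, A) = -9 + 1/(A + E)
-40*T(6, j(S)) + 33 = -40*(1 - 9*81 - 9*6)/(81 + 6) + 33 = -40*(1 - 729 - 54)/87 + 33 = -40*(-782)/87 + 33 = -40*(-782/87) + 33 = 31280/87 + 33 = 34151/87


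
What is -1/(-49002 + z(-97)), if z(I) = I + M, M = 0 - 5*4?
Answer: 1/49119 ≈ 2.0359e-5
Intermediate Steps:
M = -20 (M = 0 - 20 = -20)
z(I) = -20 + I (z(I) = I - 20 = -20 + I)
-1/(-49002 + z(-97)) = -1/(-49002 + (-20 - 97)) = -1/(-49002 - 117) = -1/(-49119) = -1*(-1/49119) = 1/49119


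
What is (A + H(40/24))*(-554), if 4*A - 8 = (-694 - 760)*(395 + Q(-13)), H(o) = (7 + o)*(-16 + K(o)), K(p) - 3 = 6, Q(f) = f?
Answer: 230877838/3 ≈ 7.6959e+7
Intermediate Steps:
K(p) = 9 (K(p) = 3 + 6 = 9)
H(o) = -49 - 7*o (H(o) = (7 + o)*(-16 + 9) = (7 + o)*(-7) = -49 - 7*o)
A = -138855 (A = 2 + ((-694 - 760)*(395 - 13))/4 = 2 + (-1454*382)/4 = 2 + (1/4)*(-555428) = 2 - 138857 = -138855)
(A + H(40/24))*(-554) = (-138855 + (-49 - 280/24))*(-554) = (-138855 + (-49 - 7*5/3))*(-554) = (-138855 + (-49 - 35/3))*(-554) = (-138855 - 182/3)*(-554) = -416747/3*(-554) = 230877838/3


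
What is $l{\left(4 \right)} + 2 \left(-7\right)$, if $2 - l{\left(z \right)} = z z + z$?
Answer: $-32$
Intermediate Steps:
$l{\left(z \right)} = 2 - z - z^{2}$ ($l{\left(z \right)} = 2 - \left(z z + z\right) = 2 - \left(z^{2} + z\right) = 2 - \left(z + z^{2}\right) = 2 - z - z^{2}$)
$l{\left(4 \right)} + 2 \left(-7\right) = \left(2 - 4 - 4^{2}\right) + 2 \left(-7\right) = \left(2 - 4 - 16\right) - 14 = -18 - 14 = -32$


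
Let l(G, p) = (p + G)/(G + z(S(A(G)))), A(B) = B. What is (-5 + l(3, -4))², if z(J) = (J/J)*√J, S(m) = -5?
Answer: (-131*I + 160*√5)/(2*(-2*I + 3*√5)) ≈ 27.163 - 1.6656*I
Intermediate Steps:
z(J) = √J (z(J) = 1*√J = √J)
l(G, p) = (G + p)/(G + I*√5) (l(G, p) = (p + G)/(G + √(-5)) = (G + p)/(G + I*√5))
(-5 + l(3, -4))² = (-5 + (3 - 4)/(3 + I*√5))² = (-5 - 1/(3 + I*√5))²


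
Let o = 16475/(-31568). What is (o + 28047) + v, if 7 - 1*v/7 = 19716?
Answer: -3469844763/31568 ≈ -1.0992e+5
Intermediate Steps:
o = -16475/31568 (o = 16475*(-1/31568) = -16475/31568 ≈ -0.52189)
v = -137963 (v = 49 - 7*19716 = 49 - 138012 = -137963)
(o + 28047) + v = (-16475/31568 + 28047) - 137963 = 885371221/31568 - 137963 = -3469844763/31568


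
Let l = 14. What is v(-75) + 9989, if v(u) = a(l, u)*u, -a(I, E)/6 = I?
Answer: 16289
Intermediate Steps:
a(I, E) = -6*I
v(u) = -84*u (v(u) = (-6*14)*u = -84*u)
v(-75) + 9989 = -84*(-75) + 9989 = 6300 + 9989 = 16289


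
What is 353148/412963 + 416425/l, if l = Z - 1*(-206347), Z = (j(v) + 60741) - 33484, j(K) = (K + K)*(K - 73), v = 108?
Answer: 257134701547/99591808932 ≈ 2.5819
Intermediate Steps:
j(K) = 2*K*(-73 + K) (j(K) = (2*K)*(-73 + K) = 2*K*(-73 + K))
Z = 34817 (Z = (2*108*(-73 + 108) + 60741) - 33484 = (2*108*35 + 60741) - 33484 = (7560 + 60741) - 33484 = 68301 - 33484 = 34817)
l = 241164 (l = 34817 - 1*(-206347) = 34817 + 206347 = 241164)
353148/412963 + 416425/l = 353148/412963 + 416425/241164 = 257134701547/99591808932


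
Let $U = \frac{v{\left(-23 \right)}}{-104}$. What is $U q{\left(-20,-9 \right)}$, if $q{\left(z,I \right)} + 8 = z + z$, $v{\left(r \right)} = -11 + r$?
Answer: $- \frac{204}{13} \approx -15.692$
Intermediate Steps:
$U = \frac{17}{52}$ ($U = \frac{-11 - 23}{-104} = \left(-34\right) \left(- \frac{1}{104}\right) = \frac{17}{52} \approx 0.32692$)
$q{\left(z,I \right)} = -8 + 2 z$ ($q{\left(z,I \right)} = -8 + \left(z + z\right) = -8 + 2 z$)
$U q{\left(-20,-9 \right)} = \frac{17 \left(-8 + 2 \left(-20\right)\right)}{52} = \frac{17 \left(-8 - 40\right)}{52} = \frac{17}{52} \left(-48\right) = - \frac{204}{13}$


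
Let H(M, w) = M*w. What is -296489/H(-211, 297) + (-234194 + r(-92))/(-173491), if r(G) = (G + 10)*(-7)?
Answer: 66078437639/10872160497 ≈ 6.0778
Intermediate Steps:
r(G) = -70 - 7*G (r(G) = (10 + G)*(-7) = -70 - 7*G)
-296489/H(-211, 297) + (-234194 + r(-92))/(-173491) = -296489/((-211*297)) + (-234194 + (-70 - 7*(-92)))/(-173491) = -296489/(-62667) + (-234194 + (-70 + 644))*(-1/173491) = -296489*(-1/62667) + (-234194 + 574)*(-1/173491) = 296489/62667 - 233620*(-1/173491) = 296489/62667 + 233620/173491 = 66078437639/10872160497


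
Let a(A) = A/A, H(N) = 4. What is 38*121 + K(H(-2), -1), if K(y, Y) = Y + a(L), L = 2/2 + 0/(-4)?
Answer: 4598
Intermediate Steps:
L = 1 (L = 2*(1/2) + 0*(-1/4) = 1 + 0 = 1)
a(A) = 1
K(y, Y) = 1 + Y (K(y, Y) = Y + 1 = 1 + Y)
38*121 + K(H(-2), -1) = 38*121 + (1 - 1) = 4598 + 0 = 4598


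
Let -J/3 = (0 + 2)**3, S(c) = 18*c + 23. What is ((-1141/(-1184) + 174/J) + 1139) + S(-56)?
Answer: 174893/1184 ≈ 147.71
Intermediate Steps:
S(c) = 23 + 18*c
J = -24 (J = -3*(0 + 2)**3 = -3*2**3 = -3*8 = -24)
((-1141/(-1184) + 174/J) + 1139) + S(-56) = ((-1141/(-1184) + 174/(-24)) + 1139) + (23 + 18*(-56)) = ((-1141*(-1/1184) + 174*(-1/24)) + 1139) + (23 - 1008) = ((1141/1184 - 29/4) + 1139) - 985 = (-7443/1184 + 1139) - 985 = 1341133/1184 - 985 = 174893/1184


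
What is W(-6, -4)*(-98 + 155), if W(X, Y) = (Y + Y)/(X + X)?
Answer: 38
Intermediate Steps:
W(X, Y) = Y/X (W(X, Y) = (2*Y)/((2*X)) = (2*Y)*(1/(2*X)) = Y/X)
W(-6, -4)*(-98 + 155) = (-4/(-6))*(-98 + 155) = -4*(-1/6)*57 = (2/3)*57 = 38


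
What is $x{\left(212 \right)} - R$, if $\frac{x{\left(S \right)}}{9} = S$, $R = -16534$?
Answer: $18442$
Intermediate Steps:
$x{\left(S \right)} = 9 S$
$x{\left(212 \right)} - R = 9 \cdot 212 - -16534 = 1908 + 16534 = 18442$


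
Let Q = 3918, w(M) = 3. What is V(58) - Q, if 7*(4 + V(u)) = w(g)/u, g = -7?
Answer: -1592329/406 ≈ -3922.0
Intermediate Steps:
V(u) = -4 + 3/(7*u) (V(u) = -4 + (3/u)/7 = -4 + 3/(7*u))
V(58) - Q = (-4 + (3/7)/58) - 1*3918 = (-4 + (3/7)*(1/58)) - 3918 = (-4 + 3/406) - 3918 = -1621/406 - 3918 = -1592329/406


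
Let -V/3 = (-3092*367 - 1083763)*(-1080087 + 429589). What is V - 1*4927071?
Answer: -4329447056409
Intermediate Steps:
V = -4329442129338 (V = -3*(-3092*367 - 1083763)*(-1080087 + 429589) = -3*(-1134764 - 1083763)*(-650498) = -(-6655581)*(-650498) = -3*1443147376446 = -4329442129338)
V - 1*4927071 = -4329442129338 - 1*4927071 = -4329442129338 - 4927071 = -4329447056409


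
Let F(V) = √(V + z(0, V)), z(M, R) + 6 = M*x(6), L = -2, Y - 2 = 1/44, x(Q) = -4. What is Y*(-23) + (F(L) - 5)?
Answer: -2267/44 + 2*I*√2 ≈ -51.523 + 2.8284*I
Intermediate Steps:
Y = 89/44 (Y = 2 + 1/44 = 89/44 ≈ 2.0227)
z(M, R) = -6 - 4*M (z(M, R) = -6 + M*(-4) = -6 - 4*M)
F(V) = √(-6 + V) (F(V) = √(V + (-6 - 4*0)) = √(V + (-6 + 0)) = √(V - 6) = √(-6 + V))
Y*(-23) + (F(L) - 5) = (89/44)*(-23) + (√(-6 - 2) - 5) = -2047/44 + (√(-8) - 5) = -2047/44 + (2*I*√2 - 5) = -2047/44 + (-5 + 2*I*√2) = -2267/44 + 2*I*√2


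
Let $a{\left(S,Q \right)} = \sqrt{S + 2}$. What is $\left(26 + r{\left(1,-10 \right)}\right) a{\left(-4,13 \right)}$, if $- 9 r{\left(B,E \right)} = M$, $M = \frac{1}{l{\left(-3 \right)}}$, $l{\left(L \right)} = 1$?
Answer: $\frac{233 i \sqrt{2}}{9} \approx 36.612 i$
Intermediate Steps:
$M = 1$ ($M = 1^{-1} = 1$)
$r{\left(B,E \right)} = - \frac{1}{9}$ ($r{\left(B,E \right)} = \left(- \frac{1}{9}\right) 1 = - \frac{1}{9}$)
$a{\left(S,Q \right)} = \sqrt{2 + S}$
$\left(26 + r{\left(1,-10 \right)}\right) a{\left(-4,13 \right)} = \left(26 - \frac{1}{9}\right) \sqrt{2 - 4} = \frac{233 \sqrt{-2}}{9} = \frac{233 i \sqrt{2}}{9}$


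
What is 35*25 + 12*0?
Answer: 875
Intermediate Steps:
35*25 + 12*0 = 875 + 0 = 875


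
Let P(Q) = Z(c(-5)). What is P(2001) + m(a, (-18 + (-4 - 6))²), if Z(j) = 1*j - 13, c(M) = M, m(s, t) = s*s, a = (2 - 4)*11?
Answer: 466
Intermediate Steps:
a = -22 (a = -2*11 = -22)
m(s, t) = s²
Z(j) = -13 + j (Z(j) = j - 13 = -13 + j)
P(Q) = -18 (P(Q) = -13 - 5 = -18)
P(2001) + m(a, (-18 + (-4 - 6))²) = -18 + (-22)² = -18 + 484 = 466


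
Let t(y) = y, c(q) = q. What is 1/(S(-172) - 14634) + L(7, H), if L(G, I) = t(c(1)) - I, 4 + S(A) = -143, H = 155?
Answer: -2276275/14781 ≈ -154.00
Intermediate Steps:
S(A) = -147 (S(A) = -4 - 143 = -147)
L(G, I) = 1 - I
1/(S(-172) - 14634) + L(7, H) = 1/(-147 - 14634) + (1 - 1*155) = 1/(-14781) + (1 - 155) = -1/14781 - 154 = -2276275/14781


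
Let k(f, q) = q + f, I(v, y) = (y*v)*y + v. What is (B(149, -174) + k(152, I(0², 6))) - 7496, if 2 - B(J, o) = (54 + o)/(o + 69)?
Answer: -51402/7 ≈ -7343.1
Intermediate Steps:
I(v, y) = v + v*y² (I(v, y) = (v*y)*y + v = v*y² + v = v + v*y²)
B(J, o) = 2 - (54 + o)/(69 + o) (B(J, o) = 2 - (54 + o)/(o + 69) = 2 - (54 + o)/(69 + o))
k(f, q) = f + q
(B(149, -174) + k(152, I(0², 6))) - 7496 = ((84 - 174)/(69 - 174) + (152 + 0²*(1 + 6²))) - 7496 = (-90/(-105) + (152 + 0*(1 + 36))) - 7496 = (-1/105*(-90) + (152 + 0*37)) - 7496 = (6/7 + (152 + 0)) - 7496 = (6/7 + 152) - 7496 = 1070/7 - 7496 = -51402/7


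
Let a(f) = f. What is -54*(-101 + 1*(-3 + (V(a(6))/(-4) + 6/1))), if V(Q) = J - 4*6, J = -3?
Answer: 9855/2 ≈ 4927.5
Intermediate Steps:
V(Q) = -27 (V(Q) = -3 - 4*6 = -3 - 24 = -27)
-54*(-101 + 1*(-3 + (V(a(6))/(-4) + 6/1))) = -54*(-101 + 1*(-3 + (-27/(-4) + 6/1))) = -54*(-101 + 1*(-3 + (-27*(-1/4) + 6*1))) = -54*(-101 + 1*(-3 + (27/4 + 6))) = -54*(-101 + 1*(-3 + 51/4)) = -54*(-101 + 1*(39/4)) = -54*(-101 + 39/4) = -54*(-365/4) = 9855/2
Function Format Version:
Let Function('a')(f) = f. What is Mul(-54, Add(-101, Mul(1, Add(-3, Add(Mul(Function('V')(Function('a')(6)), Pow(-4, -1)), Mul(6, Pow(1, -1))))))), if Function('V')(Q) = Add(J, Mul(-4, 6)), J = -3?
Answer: Rational(9855, 2) ≈ 4927.5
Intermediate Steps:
Function('V')(Q) = -27 (Function('V')(Q) = Add(-3, Mul(-4, 6)) = Add(-3, -24) = -27)
Mul(-54, Add(-101, Mul(1, Add(-3, Add(Mul(Function('V')(Function('a')(6)), Pow(-4, -1)), Mul(6, Pow(1, -1))))))) = Mul(-54, Add(-101, Mul(1, Add(-3, Add(Mul(-27, Pow(-4, -1)), Mul(6, Pow(1, -1))))))) = Mul(-54, Add(-101, Mul(1, Add(-3, Add(Mul(-27, Rational(-1, 4)), Mul(6, 1)))))) = Mul(-54, Add(-101, Mul(1, Add(-3, Add(Rational(27, 4), 6))))) = Mul(-54, Add(-101, Mul(1, Add(-3, Rational(51, 4))))) = Mul(-54, Add(-101, Mul(1, Rational(39, 4)))) = Mul(-54, Add(-101, Rational(39, 4))) = Mul(-54, Rational(-365, 4)) = Rational(9855, 2)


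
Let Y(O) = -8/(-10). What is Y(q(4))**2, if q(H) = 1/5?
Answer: 16/25 ≈ 0.64000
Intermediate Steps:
q(H) = 1/5 (q(H) = 1*(1/5) = 1/5)
Y(O) = 4/5 (Y(O) = -8*(-1/10) = 4/5)
Y(q(4))**2 = (4/5)**2 = 16/25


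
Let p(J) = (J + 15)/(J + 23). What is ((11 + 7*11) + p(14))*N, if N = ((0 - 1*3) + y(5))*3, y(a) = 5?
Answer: 19710/37 ≈ 532.70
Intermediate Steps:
p(J) = (15 + J)/(23 + J)
N = 6 (N = ((0 - 1*3) + 5)*3 = ((0 - 3) + 5)*3 = (-3 + 5)*3 = 2*3 = 6)
((11 + 7*11) + p(14))*N = ((11 + 7*11) + (15 + 14)/(23 + 14))*6 = ((11 + 77) + 29/37)*6 = (88 + (1/37)*29)*6 = (88 + 29/37)*6 = (3285/37)*6 = 19710/37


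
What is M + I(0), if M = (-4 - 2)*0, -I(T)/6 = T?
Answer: 0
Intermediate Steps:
I(T) = -6*T
M = 0 (M = -6*0 = 0)
M + I(0) = 0 - 6*0 = 0 + 0 = 0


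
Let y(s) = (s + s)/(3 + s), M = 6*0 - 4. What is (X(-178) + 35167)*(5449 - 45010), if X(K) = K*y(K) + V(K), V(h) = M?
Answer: -240932701077/175 ≈ -1.3768e+9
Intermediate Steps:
M = -4 (M = 0 - 4 = -4)
y(s) = 2*s/(3 + s) (y(s) = (2*s)/(3 + s) = 2*s/(3 + s))
V(h) = -4
X(K) = -4 + 2*K²/(3 + K) (X(K) = K*(2*K/(3 + K)) - 4 = 2*K²/(3 + K) - 4 = -4 + 2*K²/(3 + K))
(X(-178) + 35167)*(5449 - 45010) = (2*(-6 + (-178)² - 2*(-178))/(3 - 178) + 35167)*(5449 - 45010) = (2*(-6 + 31684 + 356)/(-175) + 35167)*(-39561) = (2*(-1/175)*32034 + 35167)*(-39561) = (-64068/175 + 35167)*(-39561) = (6090157/175)*(-39561) = -240932701077/175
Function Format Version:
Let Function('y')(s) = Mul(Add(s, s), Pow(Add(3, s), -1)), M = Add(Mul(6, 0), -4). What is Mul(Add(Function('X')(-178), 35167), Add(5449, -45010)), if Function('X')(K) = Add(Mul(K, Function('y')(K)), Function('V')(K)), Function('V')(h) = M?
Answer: Rational(-240932701077, 175) ≈ -1.3768e+9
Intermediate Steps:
M = -4 (M = Add(0, -4) = -4)
Function('y')(s) = Mul(2, s, Pow(Add(3, s), -1)) (Function('y')(s) = Mul(Mul(2, s), Pow(Add(3, s), -1)) = Mul(2, s, Pow(Add(3, s), -1)))
Function('V')(h) = -4
Function('X')(K) = Add(-4, Mul(2, Pow(K, 2), Pow(Add(3, K), -1))) (Function('X')(K) = Add(Mul(K, Mul(2, K, Pow(Add(3, K), -1))), -4) = Add(Mul(2, Pow(K, 2), Pow(Add(3, K), -1)), -4) = Add(-4, Mul(2, Pow(K, 2), Pow(Add(3, K), -1))))
Mul(Add(Function('X')(-178), 35167), Add(5449, -45010)) = Mul(Add(Mul(2, Pow(Add(3, -178), -1), Add(-6, Pow(-178, 2), Mul(-2, -178))), 35167), Add(5449, -45010)) = Mul(Add(Mul(2, Pow(-175, -1), Add(-6, 31684, 356)), 35167), -39561) = Mul(Add(Mul(2, Rational(-1, 175), 32034), 35167), -39561) = Mul(Add(Rational(-64068, 175), 35167), -39561) = Mul(Rational(6090157, 175), -39561) = Rational(-240932701077, 175)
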